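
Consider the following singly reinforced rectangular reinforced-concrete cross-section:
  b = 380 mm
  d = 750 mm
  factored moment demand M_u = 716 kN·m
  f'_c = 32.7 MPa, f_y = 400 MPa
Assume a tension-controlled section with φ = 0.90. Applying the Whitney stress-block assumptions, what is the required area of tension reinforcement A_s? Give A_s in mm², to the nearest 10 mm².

M_n = M_u/φ = 716/0.90 = 795.556 kN·m.
With M_n = 0.85 f'_c a b (d − a/2), solve the quadratic for a:
a = d − √(d² − 2M_n/(0.85 f'_c b)) = 750 − √(750² − 2 × 795.556×10⁶/(0.85 × 32.7 × 380)) = 108.24 mm.
A_s = 0.85 f'_c a b / f_y = 0.85 × 32.7 × 108.24 × 380 / 400 = 2858.1 mm².

A_s ≈ 2860 mm²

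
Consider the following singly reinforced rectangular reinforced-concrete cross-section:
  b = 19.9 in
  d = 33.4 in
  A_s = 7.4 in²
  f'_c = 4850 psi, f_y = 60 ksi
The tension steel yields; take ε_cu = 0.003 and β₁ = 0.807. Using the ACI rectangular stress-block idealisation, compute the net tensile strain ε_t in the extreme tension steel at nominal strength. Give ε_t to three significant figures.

a = A_s f_y/(0.85 f'_c b) = 5.412 in.
β₁ = 0.807, so c = a/β₁ = 5.412/0.807 = 6.706 in.
From the linear strain diagram with ε_cu = 0.003: ε_t = 0.003 (d − c)/c = 0.003 × (33.4 − 6.706)/6.706 = 0.0119.
Since ε_t ≥ 0.005, the section is tension-controlled.

ε_t ≈ 0.0119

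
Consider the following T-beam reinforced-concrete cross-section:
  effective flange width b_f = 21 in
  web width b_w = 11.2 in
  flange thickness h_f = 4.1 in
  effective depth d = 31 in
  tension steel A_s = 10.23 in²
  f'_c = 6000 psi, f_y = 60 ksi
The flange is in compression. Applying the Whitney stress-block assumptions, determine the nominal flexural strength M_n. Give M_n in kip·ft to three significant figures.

Tension: T = A_s f_y = 10.23 × 60 = 613.8 kips.
Try a within the flange: a = T/(0.85 f'_c b_f) = 613.8/(0.85 × 6 × 21) = 5.731 in.
a = 5.731 > h_f = 4.1 in: the block extends into the web. Split into flange-overhang and web parts.
C_f = 0.85 f'_c (b_f − b_w) h_f = 0.85 × 6 × (21 − 11.2) × 4.1 = 204.9 kips.
Remaining web compression depth: a_w = (T − C_f)/(0.85 f'_c b_w) = (613.8 − 204.9)/(0.85 × 6 × 11.2) = 7.159 in.
M_n = C_f(d − h_f/2) + (T − C_f)(d − a_w/2) = 204.9 × (31 − 2.05) + 408.9 × (31 − 3.5795) = 5931.9 + 11212.2 = 17144.1 kip·in.
M_n = 17144.1/12 = 1428.68 kip·ft.

M_n ≈ 1430 kip·ft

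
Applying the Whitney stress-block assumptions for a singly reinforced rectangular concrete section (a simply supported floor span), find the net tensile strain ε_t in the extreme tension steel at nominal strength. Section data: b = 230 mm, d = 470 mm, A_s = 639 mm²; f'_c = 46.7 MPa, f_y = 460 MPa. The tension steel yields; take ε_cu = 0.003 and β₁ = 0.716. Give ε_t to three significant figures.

ε_t ≈ 0.0284

a = A_s f_y/(0.85 f'_c b) = 32.20 mm.
β₁ = 0.716, so c = a/β₁ = 32.20/0.716 = 44.97 mm.
From the linear strain diagram with ε_cu = 0.003: ε_t = 0.003 (d − c)/c = 0.003 × (470 − 44.97)/44.97 = 0.0284.
Since ε_t ≥ 0.005, the section is tension-controlled.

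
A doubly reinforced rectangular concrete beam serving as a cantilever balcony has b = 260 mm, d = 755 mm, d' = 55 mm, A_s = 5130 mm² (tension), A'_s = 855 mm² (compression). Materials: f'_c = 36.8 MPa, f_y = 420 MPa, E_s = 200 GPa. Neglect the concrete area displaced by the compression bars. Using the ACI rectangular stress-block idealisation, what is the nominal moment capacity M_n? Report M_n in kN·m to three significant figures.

Assume both tension and compression steel yield.
Net tension couple steel: A_s − A'_s = 4275 mm².
a = (A_s − A'_s) f_y / (0.85 f'_c b) = 1795500/(0.85 × 36.8 × 260) = 220.77 mm.
c = a/β₁ = 220.77/0.787 = 280.52 mm; ε'_s = 0.003(c − d')/c = 0.0024 ≥ f_y/E_s = 0.0021, so compression steel does yield.
M_n = (A_s − A'_s) f_y (d − a/2) + A'_s f_y (d − d') = [1795500 × (755 − 110.385) + 359100 × (755 − 55)] × 10⁻⁶ = 1157.41 + 251.37 = 1408.78 kN·m.

M_n ≈ 1410 kN·m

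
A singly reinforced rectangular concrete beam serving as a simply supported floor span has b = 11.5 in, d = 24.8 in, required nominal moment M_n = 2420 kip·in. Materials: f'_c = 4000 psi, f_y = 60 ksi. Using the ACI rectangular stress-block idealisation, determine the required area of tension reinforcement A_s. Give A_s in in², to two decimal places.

A_s ≈ 1.72 in²

From M_n = 0.85 f'_c a b (d − a/2):
a = d − √(d² − 2M_n/(0.85 f'_c b)) = 24.8 − √(24.8² − 2 × 2420/(0.85 × 4 × 11.5)) = 2.636 in.
A_s = 0.85 f'_c a b / f_y = 0.85 × 4 × 2.636 × 11.5 / 60 = 1.718 in².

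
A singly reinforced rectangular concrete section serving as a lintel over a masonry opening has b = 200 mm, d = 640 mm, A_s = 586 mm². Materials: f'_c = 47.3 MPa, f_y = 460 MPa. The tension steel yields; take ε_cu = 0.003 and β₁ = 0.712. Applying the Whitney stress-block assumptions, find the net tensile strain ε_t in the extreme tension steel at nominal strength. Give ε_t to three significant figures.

ε_t ≈ 0.0378

a = A_s f_y/(0.85 f'_c b) = 33.52 mm.
β₁ = 0.712, so c = a/β₁ = 33.52/0.712 = 47.08 mm.
From the linear strain diagram with ε_cu = 0.003: ε_t = 0.003 (d − c)/c = 0.003 × (640 − 47.08)/47.08 = 0.0378.
Since ε_t ≥ 0.005, the section is tension-controlled.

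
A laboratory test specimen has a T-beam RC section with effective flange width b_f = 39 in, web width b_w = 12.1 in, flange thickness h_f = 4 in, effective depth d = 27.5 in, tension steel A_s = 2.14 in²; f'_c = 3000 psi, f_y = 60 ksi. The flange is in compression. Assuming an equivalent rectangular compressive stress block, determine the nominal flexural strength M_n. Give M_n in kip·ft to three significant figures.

Tension: T = A_s f_y = 2.14 × 60 = 128.4 kips.
Try a within the flange: a = T/(0.85 f'_c b_f) = 128.4/(0.85 × 3 × 39) = 1.291 in.
Since a = 1.291 ≤ h_f = 4 in, the stress block lies entirely in the flange; analyse as a rectangular beam of width b_f.
M_n = T(d − a/2) = 128.4 × (27.5 − 0.6455) = 3448.1 kip·in.
M_n = 3448.1/12 = 287.34 kip·ft.

M_n ≈ 287 kip·ft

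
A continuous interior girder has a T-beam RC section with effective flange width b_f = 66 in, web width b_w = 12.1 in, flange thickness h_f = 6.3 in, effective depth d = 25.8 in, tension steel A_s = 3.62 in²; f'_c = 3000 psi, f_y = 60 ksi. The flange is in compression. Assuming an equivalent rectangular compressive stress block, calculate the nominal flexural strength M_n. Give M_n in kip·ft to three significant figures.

Tension: T = A_s f_y = 3.62 × 60 = 217.2 kips.
Try a within the flange: a = T/(0.85 f'_c b_f) = 217.2/(0.85 × 3 × 66) = 1.291 in.
Since a = 1.291 ≤ h_f = 6.3 in, the stress block lies entirely in the flange; analyse as a rectangular beam of width b_f.
M_n = T(d − a/2) = 217.2 × (25.8 − 0.6455) = 5463.6 kip·in.
M_n = 5463.6/12 = 455.30 kip·ft.

M_n ≈ 455 kip·ft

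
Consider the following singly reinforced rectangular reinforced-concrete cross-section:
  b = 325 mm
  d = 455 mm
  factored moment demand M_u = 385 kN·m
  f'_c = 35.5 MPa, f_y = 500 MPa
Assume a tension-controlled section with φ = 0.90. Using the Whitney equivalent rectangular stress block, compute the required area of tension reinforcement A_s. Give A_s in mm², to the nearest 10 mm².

A_s ≈ 2140 mm²

M_n = M_u/φ = 385/0.90 = 427.778 kN·m.
With M_n = 0.85 f'_c a b (d − a/2), solve the quadratic for a:
a = d − √(d² − 2M_n/(0.85 f'_c b)) = 455 − √(455² − 2 × 427.778×10⁶/(0.85 × 35.5 × 325)) = 108.90 mm.
A_s = 0.85 f'_c a b / f_y = 0.85 × 35.5 × 108.90 × 325 / 500 = 2135.9 mm².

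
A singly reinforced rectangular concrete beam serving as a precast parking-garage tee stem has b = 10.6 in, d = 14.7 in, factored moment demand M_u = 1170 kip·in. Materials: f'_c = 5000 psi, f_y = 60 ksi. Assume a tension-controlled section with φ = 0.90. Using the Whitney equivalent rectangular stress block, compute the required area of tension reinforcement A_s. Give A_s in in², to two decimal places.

A_s ≈ 1.59 in²

M_n = M_u/φ = 1170/0.90 = 1300 kip·in.
From M_n = 0.85 f'_c a b (d − a/2):
a = d − √(d² − 2M_n/(0.85 f'_c b)) = 14.7 − √(14.7² − 2 × 1300/(0.85 × 5 × 10.6)) = 2.115 in.
A_s = 0.85 f'_c a b / f_y = 0.85 × 5 × 2.115 × 10.6 / 60 = 1.588 in².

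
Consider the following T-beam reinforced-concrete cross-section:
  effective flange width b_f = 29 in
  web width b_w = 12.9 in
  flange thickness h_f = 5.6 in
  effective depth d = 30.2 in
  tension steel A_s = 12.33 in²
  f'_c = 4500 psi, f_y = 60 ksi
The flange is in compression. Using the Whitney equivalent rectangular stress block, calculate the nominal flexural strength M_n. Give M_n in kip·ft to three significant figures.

M_n ≈ 1650 kip·ft

Tension: T = A_s f_y = 12.33 × 60 = 739.8 kips.
Try a within the flange: a = T/(0.85 f'_c b_f) = 739.8/(0.85 × 4.5 × 29) = 6.669 in.
a = 6.669 > h_f = 5.6 in: the block extends into the web. Split into flange-overhang and web parts.
C_f = 0.85 f'_c (b_f − b_w) h_f = 0.85 × 4.5 × (29 − 12.9) × 5.6 = 344.9 kips.
Remaining web compression depth: a_w = (T − C_f)/(0.85 f'_c b_w) = (739.8 − 344.9)/(0.85 × 4.5 × 12.9) = 8.003 in.
M_n = C_f(d − h_f/2) + (T − C_f)(d − a_w/2) = 344.9 × (30.2 − 2.8) + 394.9 × (30.2 − 4.0015) = 9450.3 + 10345.8 = 19796.1 kip·in.
M_n = 19796.1/12 = 1649.68 kip·ft.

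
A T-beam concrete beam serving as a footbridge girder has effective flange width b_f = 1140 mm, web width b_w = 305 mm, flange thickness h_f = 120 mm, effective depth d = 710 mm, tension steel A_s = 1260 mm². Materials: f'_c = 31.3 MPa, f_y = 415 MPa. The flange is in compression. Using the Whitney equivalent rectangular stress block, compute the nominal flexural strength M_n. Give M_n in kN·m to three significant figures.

M_n ≈ 367 kN·m

Tension: T = A_s f_y = 1260 × 415 = 522900 N.
Try a within the flange: a = T/(0.85 f'_c b_f) = 522900/(0.85 × 31.3 × 1140) = 17.24 mm.
Since a = 17.24 ≤ h_f = 120 mm, the stress block lies entirely in the flange; analyse as a rectangular beam of width b_f.
M_n = T(d − a/2) = 522900 × (710 − 8.62) = 366.75 × 10⁶ N·mm.
M_n = 366.75 kN·m.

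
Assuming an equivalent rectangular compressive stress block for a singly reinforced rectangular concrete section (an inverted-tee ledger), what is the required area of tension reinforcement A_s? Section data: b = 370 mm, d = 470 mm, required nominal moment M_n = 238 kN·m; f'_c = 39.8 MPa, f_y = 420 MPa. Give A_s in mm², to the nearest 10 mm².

A_s ≈ 1260 mm²

With M_n = 0.85 f'_c a b (d − a/2), solve the quadratic for a:
a = d − √(d² − 2M_n/(0.85 f'_c b)) = 470 − √(470² − 2 × 238×10⁶/(0.85 × 39.8 × 370)) = 42.36 mm.
A_s = 0.85 f'_c a b / f_y = 0.85 × 39.8 × 42.36 × 370 / 420 = 1262.4 mm².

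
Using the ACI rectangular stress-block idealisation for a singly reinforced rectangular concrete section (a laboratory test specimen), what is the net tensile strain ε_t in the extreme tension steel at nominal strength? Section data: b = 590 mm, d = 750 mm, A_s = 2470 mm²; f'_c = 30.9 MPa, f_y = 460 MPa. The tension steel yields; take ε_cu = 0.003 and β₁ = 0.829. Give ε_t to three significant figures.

a = A_s f_y/(0.85 f'_c b) = 73.32 mm.
β₁ = 0.829, so c = a/β₁ = 73.32/0.829 = 88.44 mm.
From the linear strain diagram with ε_cu = 0.003: ε_t = 0.003 (d − c)/c = 0.003 × (750 − 88.44)/88.44 = 0.0224.
Since ε_t ≥ 0.005, the section is tension-controlled.

ε_t ≈ 0.0224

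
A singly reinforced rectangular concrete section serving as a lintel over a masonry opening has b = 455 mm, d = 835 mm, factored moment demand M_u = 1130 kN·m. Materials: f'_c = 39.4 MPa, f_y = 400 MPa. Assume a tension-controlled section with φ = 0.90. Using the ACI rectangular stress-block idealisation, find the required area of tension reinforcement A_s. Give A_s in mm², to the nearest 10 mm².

A_s ≈ 4010 mm²

M_n = M_u/φ = 1130/0.90 = 1255.56 kN·m.
With M_n = 0.85 f'_c a b (d − a/2), solve the quadratic for a:
a = d − √(d² − 2M_n/(0.85 f'_c b)) = 835 − √(835² − 2 × 1255.56×10⁶/(0.85 × 39.4 × 455)) = 105.32 mm.
A_s = 0.85 f'_c a b / f_y = 0.85 × 39.4 × 105.32 × 455 / 400 = 4012.2 mm².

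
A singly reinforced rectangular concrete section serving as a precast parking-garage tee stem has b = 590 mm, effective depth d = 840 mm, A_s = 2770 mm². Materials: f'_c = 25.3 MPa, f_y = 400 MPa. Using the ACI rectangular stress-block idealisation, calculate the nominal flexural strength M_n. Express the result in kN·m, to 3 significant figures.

M_n ≈ 882 kN·m

T = A_s f_y = 2770 × 400 = 1108000 N = 1108 kN.
From C = T: a = T/(0.85 f'_c b) = 1108000/(0.85 × 25.3 × 590) = 87.33 mm.
M_n = T(d − a/2) = 1108 kN × (840 − 43.665) mm = 882.34 kN·m.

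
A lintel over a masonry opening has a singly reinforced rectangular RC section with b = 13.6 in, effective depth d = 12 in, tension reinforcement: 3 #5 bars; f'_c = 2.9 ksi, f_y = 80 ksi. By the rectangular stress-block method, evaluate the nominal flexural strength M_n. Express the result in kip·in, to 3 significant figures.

M_n ≈ 810 kip·in

A_s = 3 × 0.31 = 0.93 in².
T = A_s f_y = 0.93 × 80 = 74.4 kips.
a = T/(0.85 f'_c b) = 74.4/(0.85 × 2.9 × 13.6) = 2.219 in.
M_n = T(d − a/2) = 74.4 × (12 − 1.1095) = 810.3 kip·in.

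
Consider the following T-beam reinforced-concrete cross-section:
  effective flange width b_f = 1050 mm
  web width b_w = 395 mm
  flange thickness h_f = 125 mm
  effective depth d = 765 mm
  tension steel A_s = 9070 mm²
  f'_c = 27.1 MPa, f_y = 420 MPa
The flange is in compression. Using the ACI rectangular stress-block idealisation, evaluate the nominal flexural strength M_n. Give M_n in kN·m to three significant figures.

M_n ≈ 2590 kN·m

Tension: T = A_s f_y = 9070 × 420 = 3809400 N.
Try a within the flange: a = T/(0.85 f'_c b_f) = 3809400/(0.85 × 27.1 × 1050) = 157.50 mm.
a = 157.50 > h_f = 125 mm: the block extends into the web. Split into flange-overhang and web parts.
C_f = 0.85 f'_c (b_f − b_w) h_f = 0.85 × 27.1 × (1050 − 395) × 125 = 1885991 N.
Remaining web compression depth: a_w = (T − C_f)/(0.85 f'_c b_w) = (3809400 − 1885991)/(0.85 × 27.1 × 395) = 211.39 mm.
M_n = C_f(d − h_f/2) + (T − C_f)(d − a_w/2) = 1885991 × (765 − 62.5) + 1923409 × (765 − 105.695) = 1324.91 + 1268.11 = 2593.02 × 10⁶ N·mm.
M_n = 2593.02 kN·m.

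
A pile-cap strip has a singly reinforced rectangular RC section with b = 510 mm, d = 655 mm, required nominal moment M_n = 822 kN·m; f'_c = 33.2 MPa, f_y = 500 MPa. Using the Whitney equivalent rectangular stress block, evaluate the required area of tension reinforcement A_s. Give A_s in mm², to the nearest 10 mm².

With M_n = 0.85 f'_c a b (d − a/2), solve the quadratic for a:
a = d − √(d² − 2M_n/(0.85 f'_c b)) = 655 − √(655² − 2 × 822×10⁶/(0.85 × 33.2 × 510)) = 93.93 mm.
A_s = 0.85 f'_c a b / f_y = 0.85 × 33.2 × 93.93 × 510 / 500 = 2703.7 mm².

A_s ≈ 2700 mm²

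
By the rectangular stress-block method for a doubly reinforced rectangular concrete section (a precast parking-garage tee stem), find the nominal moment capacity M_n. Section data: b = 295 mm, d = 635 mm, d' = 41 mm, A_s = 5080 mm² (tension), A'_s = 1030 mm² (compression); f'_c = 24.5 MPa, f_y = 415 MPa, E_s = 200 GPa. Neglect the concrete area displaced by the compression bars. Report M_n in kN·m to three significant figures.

Assume both tension and compression steel yield.
Net tension couple steel: A_s − A'_s = 4050 mm².
a = (A_s − A'_s) f_y / (0.85 f'_c b) = 1680750/(0.85 × 24.5 × 295) = 273.59 mm.
c = a/β₁ = 273.59/0.85 = 321.87 mm; ε'_s = 0.003(c − d')/c = 0.0026 ≥ f_y/E_s = 0.0021, so compression steel does yield.
M_n = (A_s − A'_s) f_y (d − a/2) + A'_s f_y (d − d') = [1680750 × (635 − 136.795) + 427450 × (635 − 41)] × 10⁻⁶ = 837.36 + 253.91 = 1091.27 kN·m.

M_n ≈ 1090 kN·m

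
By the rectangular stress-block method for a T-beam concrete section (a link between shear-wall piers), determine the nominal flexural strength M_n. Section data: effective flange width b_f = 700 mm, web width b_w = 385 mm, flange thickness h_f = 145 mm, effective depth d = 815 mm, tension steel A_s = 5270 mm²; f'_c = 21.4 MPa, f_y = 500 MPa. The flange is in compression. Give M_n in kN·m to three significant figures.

M_n ≈ 1850 kN·m

Tension: T = A_s f_y = 5270 × 500 = 2635000 N.
Try a within the flange: a = T/(0.85 f'_c b_f) = 2635000/(0.85 × 21.4 × 700) = 206.94 mm.
a = 206.94 > h_f = 145 mm: the block extends into the web. Split into flange-overhang and web parts.
C_f = 0.85 f'_c (b_f − b_w) h_f = 0.85 × 21.4 × (700 − 385) × 145 = 830828 N.
Remaining web compression depth: a_w = (T − C_f)/(0.85 f'_c b_w) = (2635000 − 830828)/(0.85 × 21.4 × 385) = 257.62 mm.
M_n = C_f(d − h_f/2) + (T − C_f)(d − a_w/2) = 830828 × (815 − 72.5) + 1804172 × (815 − 128.81) = 616.89 + 1238.00 = 1854.89 × 10⁶ N·mm.
M_n = 1854.89 kN·m.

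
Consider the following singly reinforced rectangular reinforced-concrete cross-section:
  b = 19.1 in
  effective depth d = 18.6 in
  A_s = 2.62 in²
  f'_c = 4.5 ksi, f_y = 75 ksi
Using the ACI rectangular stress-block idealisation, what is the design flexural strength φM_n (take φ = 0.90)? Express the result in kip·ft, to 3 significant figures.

T = A_s f_y = 2.62 × 75 = 196.5 kips.
a = T/(0.85 f'_c b) = 196.5/(0.85 × 4.5 × 19.1) = 2.690 in.
M_n = T(d − a/2) = 196.5 × (18.6 − 1.345) = 3390.6 kip·in = 3390.6/12 = 282.55 kip·ft.
φM_n = 0.90 × 282.55 = 254.30 kip·ft.

φM_n ≈ 254 kip·ft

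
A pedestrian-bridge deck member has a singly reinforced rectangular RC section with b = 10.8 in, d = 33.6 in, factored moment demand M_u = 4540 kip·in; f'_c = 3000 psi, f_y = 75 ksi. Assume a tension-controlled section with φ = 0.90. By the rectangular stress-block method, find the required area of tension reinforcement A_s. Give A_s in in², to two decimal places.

A_s ≈ 2.20 in²

M_n = M_u/φ = 4540/0.90 = 5044.44 kip·in.
From M_n = 0.85 f'_c a b (d − a/2):
a = d − √(d² − 2M_n/(0.85 f'_c b)) = 33.6 − √(33.6² − 2 × 5044.44/(0.85 × 3 × 10.8)) = 5.984 in.
A_s = 0.85 f'_c a b / f_y = 0.85 × 3 × 5.984 × 10.8 / 75 = 2.197 in².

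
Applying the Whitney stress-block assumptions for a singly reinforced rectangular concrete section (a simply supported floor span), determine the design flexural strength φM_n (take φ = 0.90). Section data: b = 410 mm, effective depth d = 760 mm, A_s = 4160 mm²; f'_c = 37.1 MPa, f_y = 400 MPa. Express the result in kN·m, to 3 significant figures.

φM_n ≈ 1040 kN·m

T = A_s f_y = 4160 × 400 = 1664000 N = 1664 kN.
From C = T: a = T/(0.85 f'_c b) = 1664000/(0.85 × 37.1 × 410) = 128.70 mm.
M_n = T(d − a/2) = 1664 kN × (760 − 64.35) mm = 1157.56 kN·m.
φM_n = 0.90 × 1157.56 = 1041.80 kN·m.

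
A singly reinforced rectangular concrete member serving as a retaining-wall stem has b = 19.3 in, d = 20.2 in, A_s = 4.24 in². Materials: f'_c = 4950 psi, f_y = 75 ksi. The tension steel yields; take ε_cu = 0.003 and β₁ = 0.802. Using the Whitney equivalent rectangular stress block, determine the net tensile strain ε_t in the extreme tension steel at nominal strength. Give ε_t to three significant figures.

a = A_s f_y/(0.85 f'_c b) = 3.916 in.
β₁ = 0.802, so c = a/β₁ = 3.916/0.802 = 4.883 in.
From the linear strain diagram with ε_cu = 0.003: ε_t = 0.003 (d − c)/c = 0.003 × (20.2 − 4.883)/4.883 = 0.00941.
Since ε_t ≥ 0.005, the section is tension-controlled.

ε_t ≈ 0.00941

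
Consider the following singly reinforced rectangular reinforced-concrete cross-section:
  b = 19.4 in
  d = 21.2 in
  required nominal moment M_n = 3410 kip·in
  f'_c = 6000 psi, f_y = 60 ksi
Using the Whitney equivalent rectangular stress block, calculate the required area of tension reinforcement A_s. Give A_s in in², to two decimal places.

From M_n = 0.85 f'_c a b (d − a/2):
a = d − √(d² − 2M_n/(0.85 f'_c b)) = 21.2 − √(21.2² − 2 × 3410/(0.85 × 6 × 19.4)) = 1.693 in.
A_s = 0.85 f'_c a b / f_y = 0.85 × 6 × 1.693 × 19.4 / 60 = 2.792 in².

A_s ≈ 2.79 in²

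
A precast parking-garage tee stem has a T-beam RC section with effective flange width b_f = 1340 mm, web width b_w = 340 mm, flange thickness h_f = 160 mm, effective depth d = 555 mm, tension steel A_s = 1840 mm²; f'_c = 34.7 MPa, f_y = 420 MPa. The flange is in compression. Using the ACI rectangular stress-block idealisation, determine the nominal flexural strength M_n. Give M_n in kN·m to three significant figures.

Tension: T = A_s f_y = 1840 × 420 = 772800 N.
Try a within the flange: a = T/(0.85 f'_c b_f) = 772800/(0.85 × 34.7 × 1340) = 19.55 mm.
Since a = 19.55 ≤ h_f = 160 mm, the stress block lies entirely in the flange; analyse as a rectangular beam of width b_f.
M_n = T(d − a/2) = 772800 × (555 − 9.775) = 421.35 × 10⁶ N·mm.
M_n = 421.35 kN·m.

M_n ≈ 421 kN·m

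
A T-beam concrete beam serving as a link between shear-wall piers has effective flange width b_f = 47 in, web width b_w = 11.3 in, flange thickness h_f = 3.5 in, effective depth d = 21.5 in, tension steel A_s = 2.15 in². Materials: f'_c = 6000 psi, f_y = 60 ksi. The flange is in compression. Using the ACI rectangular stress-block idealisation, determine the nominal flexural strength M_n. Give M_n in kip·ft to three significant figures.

M_n ≈ 228 kip·ft

Tension: T = A_s f_y = 2.15 × 60 = 129 kips.
Try a within the flange: a = T/(0.85 f'_c b_f) = 129/(0.85 × 6 × 47) = 0.538 in.
Since a = 0.538 ≤ h_f = 3.5 in, the stress block lies entirely in the flange; analyse as a rectangular beam of width b_f.
M_n = T(d − a/2) = 129 × (21.5 − 0.269) = 2738.8 kip·in.
M_n = 2738.8/12 = 228.23 kip·ft.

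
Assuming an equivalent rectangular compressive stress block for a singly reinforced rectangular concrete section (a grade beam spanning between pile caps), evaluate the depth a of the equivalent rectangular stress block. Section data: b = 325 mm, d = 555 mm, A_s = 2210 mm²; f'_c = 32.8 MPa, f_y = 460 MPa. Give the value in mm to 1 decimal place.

T = A_s f_y = 2210 × 460 = 1016600 N = 1016.6 kN.
Setting C = 0.85 f'_c a b equal to T: a = 1016600/(0.85 × 32.8 × 325) = 112.2 mm.

a ≈ 112.2 mm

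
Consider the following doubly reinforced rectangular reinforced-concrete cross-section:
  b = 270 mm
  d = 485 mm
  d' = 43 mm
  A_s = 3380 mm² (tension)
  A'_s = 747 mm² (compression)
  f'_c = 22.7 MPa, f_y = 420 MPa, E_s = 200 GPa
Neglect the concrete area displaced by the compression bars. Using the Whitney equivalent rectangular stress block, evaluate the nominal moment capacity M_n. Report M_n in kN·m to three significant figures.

M_n ≈ 558 kN·m

Assume both tension and compression steel yield.
Net tension couple steel: A_s − A'_s = 2633 mm².
a = (A_s − A'_s) f_y / (0.85 f'_c b) = 1105860/(0.85 × 22.7 × 270) = 212.27 mm.
c = a/β₁ = 212.27/0.85 = 249.73 mm; ε'_s = 0.003(c − d')/c = 0.0025 ≥ f_y/E_s = 0.0021, so compression steel does yield.
M_n = (A_s − A'_s) f_y (d − a/2) + A'_s f_y (d − d') = [1105860 × (485 − 106.135) + 313740 × (485 − 43)] × 10⁻⁶ = 418.97 + 138.67 = 557.64 kN·m.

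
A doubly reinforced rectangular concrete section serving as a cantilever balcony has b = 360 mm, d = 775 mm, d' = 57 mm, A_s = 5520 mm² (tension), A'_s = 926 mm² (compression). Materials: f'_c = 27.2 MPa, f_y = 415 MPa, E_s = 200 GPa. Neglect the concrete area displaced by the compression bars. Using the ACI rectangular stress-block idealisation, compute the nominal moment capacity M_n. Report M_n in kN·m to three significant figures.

M_n ≈ 1540 kN·m

Assume both tension and compression steel yield.
Net tension couple steel: A_s − A'_s = 4594 mm².
a = (A_s − A'_s) f_y / (0.85 f'_c b) = 1906510/(0.85 × 27.2 × 360) = 229.06 mm.
c = a/β₁ = 229.06/0.85 = 269.48 mm; ε'_s = 0.003(c − d')/c = 0.0024 ≥ f_y/E_s = 0.0021, so compression steel does yield.
M_n = (A_s − A'_s) f_y (d − a/2) + A'_s f_y (d − d') = [1906510 × (775 − 114.53) + 384290 × (775 − 57)] × 10⁻⁶ = 1259.19 + 275.92 = 1535.11 kN·m.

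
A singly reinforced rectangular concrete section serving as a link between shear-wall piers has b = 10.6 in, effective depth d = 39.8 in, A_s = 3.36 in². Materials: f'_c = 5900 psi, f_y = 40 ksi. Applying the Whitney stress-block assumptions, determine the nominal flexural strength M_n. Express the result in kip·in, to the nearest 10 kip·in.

M_n ≈ 5180 kip·in

T = A_s f_y = 3.36 × 40 = 134.4 kips.
a = T/(0.85 f'_c b) = 134.4/(0.85 × 5.9 × 10.6) = 2.528 in.
M_n = T(d − a/2) = 134.4 × (39.8 − 1.264) = 5179.2 kip·in.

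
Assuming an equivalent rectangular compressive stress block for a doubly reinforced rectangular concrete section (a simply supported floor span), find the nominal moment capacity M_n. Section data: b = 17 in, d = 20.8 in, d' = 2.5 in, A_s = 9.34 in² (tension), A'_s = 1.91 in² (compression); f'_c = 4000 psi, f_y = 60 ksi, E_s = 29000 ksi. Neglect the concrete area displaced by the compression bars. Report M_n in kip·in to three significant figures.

M_n ≈ 9650 kip·in

Assume both steels yield.
a = (A_s − A'_s) f_y/(0.85 f'_c b) = (9.34 − 1.91) × 60/(0.85 × 4 × 17) = 7.713 in.
c = a/β₁ = 7.713/0.85 = 9.074 in; ε'_s = 0.003(c − d')/c = 0.0022 ≥ ε_y = 0.0021, so the compression steel yields.
M_n = (A_s − A'_s) f_y (d − a/2) + A'_s f_y (d − d') = 445.8 × (20.8 − 3.8565) + 114.6 × (20.8 − 2.5) = 7553.4 + 2097.2 = 9650.6 kip·in.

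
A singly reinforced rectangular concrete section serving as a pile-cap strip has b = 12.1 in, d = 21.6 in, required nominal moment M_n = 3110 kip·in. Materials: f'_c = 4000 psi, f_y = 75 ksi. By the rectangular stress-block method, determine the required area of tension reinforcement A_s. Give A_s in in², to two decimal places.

A_s ≈ 2.11 in²

From M_n = 0.85 f'_c a b (d − a/2):
a = d − √(d² − 2M_n/(0.85 f'_c b)) = 21.6 − √(21.6² − 2 × 3110/(0.85 × 4 × 12.1)) = 3.841 in.
A_s = 0.85 f'_c a b / f_y = 0.85 × 4 × 3.841 × 12.1 / 75 = 2.107 in².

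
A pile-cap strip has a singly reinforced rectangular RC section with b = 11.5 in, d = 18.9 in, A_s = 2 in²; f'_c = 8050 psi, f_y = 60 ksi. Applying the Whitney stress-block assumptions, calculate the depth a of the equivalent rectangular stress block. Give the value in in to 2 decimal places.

a ≈ 1.52 in

T = A_s f_y = 2 × 60 = 120 kips.
a = T/(0.85 f'_c b) = 120/(0.85 × 8.05 × 11.5) = 1.52 in.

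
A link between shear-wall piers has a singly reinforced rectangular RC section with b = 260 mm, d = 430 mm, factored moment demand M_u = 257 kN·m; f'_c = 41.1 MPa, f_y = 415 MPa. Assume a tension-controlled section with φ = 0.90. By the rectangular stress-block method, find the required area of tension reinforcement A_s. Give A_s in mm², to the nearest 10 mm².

A_s ≈ 1770 mm²

M_n = M_u/φ = 257/0.90 = 285.556 kN·m.
With M_n = 0.85 f'_c a b (d − a/2), solve the quadratic for a:
a = d − √(d² − 2M_n/(0.85 f'_c b)) = 430 − √(430² − 2 × 285.556×10⁶/(0.85 × 41.1 × 260)) = 80.68 mm.
A_s = 0.85 f'_c a b / f_y = 0.85 × 41.1 × 80.68 × 260 / 415 = 1765.8 mm².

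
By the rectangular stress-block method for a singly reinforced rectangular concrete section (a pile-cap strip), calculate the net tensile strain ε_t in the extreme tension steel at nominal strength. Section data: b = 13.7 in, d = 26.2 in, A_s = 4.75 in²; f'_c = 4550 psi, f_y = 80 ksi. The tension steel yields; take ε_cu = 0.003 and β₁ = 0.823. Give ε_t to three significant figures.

a = A_s f_y/(0.85 f'_c b) = 7.172 in.
β₁ = 0.823, so c = a/β₁ = 7.172/0.823 = 8.714 in.
From the linear strain diagram with ε_cu = 0.003: ε_t = 0.003 (d − c)/c = 0.003 × (26.2 − 8.714)/8.714 = 0.00602.
Since ε_t ≥ 0.005, the section is tension-controlled.

ε_t ≈ 0.00602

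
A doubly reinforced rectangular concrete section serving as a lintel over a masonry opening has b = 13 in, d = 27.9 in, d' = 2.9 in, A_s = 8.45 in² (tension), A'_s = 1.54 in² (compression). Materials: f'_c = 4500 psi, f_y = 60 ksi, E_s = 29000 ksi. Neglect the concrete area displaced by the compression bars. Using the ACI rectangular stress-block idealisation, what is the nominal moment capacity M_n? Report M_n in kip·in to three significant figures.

Assume both steels yield.
a = (A_s − A'_s) f_y/(0.85 f'_c b) = (8.45 − 1.54) × 60/(0.85 × 4.5 × 13) = 8.338 in.
c = a/β₁ = 8.338/0.825 = 10.107 in; ε'_s = 0.003(c − d')/c = 0.0021 ≥ ε_y = 0.0021, so the compression steel yields.
M_n = (A_s − A'_s) f_y (d − a/2) + A'_s f_y (d − d') = 414.6 × (27.9 − 4.169) + 92.4 × (27.9 − 2.9) = 9838.9 + 2310.0 = 12148.9 kip·in.

M_n ≈ 12100 kip·in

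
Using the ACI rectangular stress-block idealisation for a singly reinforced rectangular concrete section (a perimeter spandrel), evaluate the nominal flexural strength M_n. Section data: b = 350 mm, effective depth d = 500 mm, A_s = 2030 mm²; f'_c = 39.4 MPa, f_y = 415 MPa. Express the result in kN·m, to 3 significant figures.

T = A_s f_y = 2030 × 415 = 842450 N = 842.45 kN.
From C = T: a = T/(0.85 f'_c b) = 842450/(0.85 × 39.4 × 350) = 71.87 mm.
M_n = T(d − a/2) = 842.45 kN × (500 − 35.935) mm = 390.95 kN·m.

M_n ≈ 391 kN·m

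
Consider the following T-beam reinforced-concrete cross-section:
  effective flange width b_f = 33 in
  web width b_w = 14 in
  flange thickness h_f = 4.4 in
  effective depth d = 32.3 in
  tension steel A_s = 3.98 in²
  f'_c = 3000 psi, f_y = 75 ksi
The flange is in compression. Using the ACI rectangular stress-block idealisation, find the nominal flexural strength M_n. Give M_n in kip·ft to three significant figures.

Tension: T = A_s f_y = 3.98 × 75 = 298.5 kips.
Try a within the flange: a = T/(0.85 f'_c b_f) = 298.5/(0.85 × 3 × 33) = 3.547 in.
Since a = 3.547 ≤ h_f = 4.4 in, the stress block lies entirely in the flange; analyse as a rectangular beam of width b_f.
M_n = T(d − a/2) = 298.5 × (32.3 − 1.7735) = 9112.2 kip·in.
M_n = 9112.2/12 = 759.35 kip·ft.

M_n ≈ 759 kip·ft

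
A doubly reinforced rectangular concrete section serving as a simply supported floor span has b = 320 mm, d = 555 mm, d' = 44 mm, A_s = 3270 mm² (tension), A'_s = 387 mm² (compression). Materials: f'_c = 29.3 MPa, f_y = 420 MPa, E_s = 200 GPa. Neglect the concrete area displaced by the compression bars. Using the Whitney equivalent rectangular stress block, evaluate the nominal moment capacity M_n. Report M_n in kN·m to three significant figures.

Assume both tension and compression steel yield.
Net tension couple steel: A_s − A'_s = 2883 mm².
a = (A_s − A'_s) f_y / (0.85 f'_c b) = 1210860/(0.85 × 29.3 × 320) = 151.93 mm.
c = a/β₁ = 151.93/0.841 = 180.65 mm; ε'_s = 0.003(c − d')/c = 0.0023 ≥ f_y/E_s = 0.0021, so compression steel does yield.
M_n = (A_s − A'_s) f_y (d − a/2) + A'_s f_y (d − d') = [1210860 × (555 − 75.965) + 162540 × (555 − 44)] × 10⁻⁶ = 580.04 + 83.06 = 663.10 kN·m.

M_n ≈ 663 kN·m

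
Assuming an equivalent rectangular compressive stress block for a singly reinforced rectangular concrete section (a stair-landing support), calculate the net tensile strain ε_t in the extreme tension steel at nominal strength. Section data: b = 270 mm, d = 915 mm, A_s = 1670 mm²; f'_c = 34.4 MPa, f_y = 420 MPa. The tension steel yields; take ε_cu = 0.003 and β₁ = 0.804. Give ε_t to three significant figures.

a = A_s f_y/(0.85 f'_c b) = 88.84 mm.
β₁ = 0.804, so c = a/β₁ = 88.84/0.804 = 110.50 mm.
From the linear strain diagram with ε_cu = 0.003: ε_t = 0.003 (d − c)/c = 0.003 × (915 − 110.50)/110.50 = 0.0218.
Since ε_t ≥ 0.005, the section is tension-controlled.

ε_t ≈ 0.0218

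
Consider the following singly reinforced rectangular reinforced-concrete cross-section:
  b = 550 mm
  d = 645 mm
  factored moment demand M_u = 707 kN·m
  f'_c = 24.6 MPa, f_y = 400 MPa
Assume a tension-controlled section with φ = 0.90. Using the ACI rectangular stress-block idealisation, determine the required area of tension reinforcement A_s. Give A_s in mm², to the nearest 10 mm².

M_n = M_u/φ = 707/0.90 = 785.556 kN·m.
With M_n = 0.85 f'_c a b (d − a/2), solve the quadratic for a:
a = d − √(d² − 2M_n/(0.85 f'_c b)) = 645 − √(645² − 2 × 785.556×10⁶/(0.85 × 24.6 × 550)) = 116.41 mm.
A_s = 0.85 f'_c a b / f_y = 0.85 × 24.6 × 116.41 × 550 / 400 = 3346.9 mm².

A_s ≈ 3350 mm²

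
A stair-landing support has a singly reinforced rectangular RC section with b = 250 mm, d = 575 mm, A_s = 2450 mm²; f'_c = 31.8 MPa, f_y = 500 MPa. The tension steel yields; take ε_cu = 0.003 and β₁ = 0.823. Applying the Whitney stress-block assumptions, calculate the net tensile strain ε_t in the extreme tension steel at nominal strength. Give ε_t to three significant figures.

a = A_s f_y/(0.85 f'_c b) = 181.28 mm.
β₁ = 0.823, so c = a/β₁ = 181.28/0.823 = 220.27 mm.
From the linear strain diagram with ε_cu = 0.003: ε_t = 0.003 (d − c)/c = 0.003 × (575 − 220.27)/220.27 = 0.00483.
ε_t is between 0.004 and 0.005 — transition zone.

ε_t ≈ 0.00483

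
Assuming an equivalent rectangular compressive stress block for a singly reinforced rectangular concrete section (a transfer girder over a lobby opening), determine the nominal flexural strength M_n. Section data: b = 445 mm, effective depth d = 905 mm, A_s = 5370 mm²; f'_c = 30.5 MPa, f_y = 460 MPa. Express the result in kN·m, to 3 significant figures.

M_n ≈ 1970 kN·m

T = A_s f_y = 5370 × 460 = 2470200 N = 2470.2 kN.
From C = T: a = T/(0.85 f'_c b) = 2470200/(0.85 × 30.5 × 445) = 214.12 mm.
M_n = T(d − a/2) = 2470.2 kN × (905 − 107.06) mm = 1971.07 kN·m.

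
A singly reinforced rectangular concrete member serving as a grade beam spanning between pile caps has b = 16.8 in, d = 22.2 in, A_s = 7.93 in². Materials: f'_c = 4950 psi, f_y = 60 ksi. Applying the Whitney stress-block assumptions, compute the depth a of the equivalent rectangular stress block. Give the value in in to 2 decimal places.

a ≈ 6.73 in

T = A_s f_y = 7.93 × 60 = 475.8 kips.
a = T/(0.85 f'_c b) = 475.8/(0.85 × 4.95 × 16.8) = 6.73 in.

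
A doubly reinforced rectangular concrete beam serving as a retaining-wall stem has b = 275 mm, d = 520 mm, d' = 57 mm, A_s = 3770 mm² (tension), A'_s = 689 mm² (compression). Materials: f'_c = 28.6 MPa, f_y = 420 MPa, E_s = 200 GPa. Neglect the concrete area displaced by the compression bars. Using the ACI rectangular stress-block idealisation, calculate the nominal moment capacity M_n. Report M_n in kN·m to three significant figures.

M_n ≈ 682 kN·m

Assume both tension and compression steel yield.
Net tension couple steel: A_s − A'_s = 3081 mm².
a = (A_s − A'_s) f_y / (0.85 f'_c b) = 1294020/(0.85 × 28.6 × 275) = 193.56 mm.
c = a/β₁ = 193.56/0.846 = 228.79 mm; ε'_s = 0.003(c − d')/c = 0.0023 ≥ f_y/E_s = 0.0021, so compression steel does yield.
M_n = (A_s − A'_s) f_y (d − a/2) + A'_s f_y (d − d') = [1294020 × (520 − 96.78) + 289380 × (520 − 57)] × 10⁻⁶ = 547.66 + 133.98 = 681.64 kN·m.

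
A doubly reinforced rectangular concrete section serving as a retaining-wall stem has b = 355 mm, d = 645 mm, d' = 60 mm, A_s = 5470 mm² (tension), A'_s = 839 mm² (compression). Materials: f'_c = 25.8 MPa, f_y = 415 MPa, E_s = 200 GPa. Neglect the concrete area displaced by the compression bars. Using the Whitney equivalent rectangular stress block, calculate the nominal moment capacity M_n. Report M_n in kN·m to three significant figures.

Assume both tension and compression steel yield.
Net tension couple steel: A_s − A'_s = 4631 mm².
a = (A_s − A'_s) f_y / (0.85 f'_c b) = 1921865/(0.85 × 25.8 × 355) = 246.86 mm.
c = a/β₁ = 246.86/0.85 = 290.42 mm; ε'_s = 0.003(c − d')/c = 0.0024 ≥ f_y/E_s = 0.0021, so compression steel does yield.
M_n = (A_s − A'_s) f_y (d − a/2) + A'_s f_y (d − d') = [1921865 × (645 − 123.43) + 348185 × (645 − 60)] × 10⁻⁶ = 1002.39 + 203.69 = 1206.08 kN·m.

M_n ≈ 1210 kN·m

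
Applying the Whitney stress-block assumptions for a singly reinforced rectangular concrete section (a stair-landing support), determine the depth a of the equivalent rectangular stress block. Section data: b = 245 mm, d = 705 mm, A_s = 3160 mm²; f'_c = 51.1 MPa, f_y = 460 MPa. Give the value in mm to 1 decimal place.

T = A_s f_y = 3160 × 460 = 1453600 N = 1453.6 kN.
Setting C = 0.85 f'_c a b equal to T: a = 1453600/(0.85 × 51.1 × 245) = 136.6 mm.

a ≈ 136.6 mm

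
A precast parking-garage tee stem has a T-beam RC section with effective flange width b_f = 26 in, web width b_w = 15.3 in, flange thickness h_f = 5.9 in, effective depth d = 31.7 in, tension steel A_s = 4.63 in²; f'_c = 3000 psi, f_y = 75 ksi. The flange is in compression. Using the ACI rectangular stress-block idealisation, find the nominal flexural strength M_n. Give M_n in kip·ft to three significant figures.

M_n ≈ 842 kip·ft

Tension: T = A_s f_y = 4.63 × 75 = 347.25 kips.
Try a within the flange: a = T/(0.85 f'_c b_f) = 347.25/(0.85 × 3 × 26) = 5.238 in.
Since a = 5.238 ≤ h_f = 5.9 in, the stress block lies entirely in the flange; analyse as a rectangular beam of width b_f.
M_n = T(d − a/2) = 347.25 × (31.7 − 2.619) = 10098.4 kip·in.
M_n = 10098.4/12 = 841.53 kip·ft.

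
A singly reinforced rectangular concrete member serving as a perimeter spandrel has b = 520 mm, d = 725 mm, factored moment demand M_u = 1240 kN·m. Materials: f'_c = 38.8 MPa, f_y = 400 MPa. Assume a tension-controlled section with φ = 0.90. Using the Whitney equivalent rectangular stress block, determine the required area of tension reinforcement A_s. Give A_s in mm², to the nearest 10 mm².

M_n = M_u/φ = 1240/0.90 = 1377.78 kN·m.
With M_n = 0.85 f'_c a b (d − a/2), solve the quadratic for a:
a = d − √(d² − 2M_n/(0.85 f'_c b)) = 725 − √(725² − 2 × 1377.78×10⁶/(0.85 × 38.8 × 520)) = 120.89 mm.
A_s = 0.85 f'_c a b / f_y = 0.85 × 38.8 × 120.89 × 520 / 400 = 5183.0 mm².

A_s ≈ 5180 mm²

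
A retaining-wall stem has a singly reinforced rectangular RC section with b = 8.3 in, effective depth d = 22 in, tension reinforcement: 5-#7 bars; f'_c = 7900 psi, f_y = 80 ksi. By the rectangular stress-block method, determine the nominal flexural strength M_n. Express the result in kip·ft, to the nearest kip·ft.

A_s = 5 × 0.6 = 3 in².
T = A_s f_y = 3 × 80 = 240 kips.
a = T/(0.85 f'_c b) = 240/(0.85 × 7.9 × 8.3) = 4.306 in.
M_n = T(d − a/2) = 240 × (22 − 2.153) = 4763.3 kip·in = 4763.3/12 = 396.94 kip·ft.

M_n ≈ 397 kip·ft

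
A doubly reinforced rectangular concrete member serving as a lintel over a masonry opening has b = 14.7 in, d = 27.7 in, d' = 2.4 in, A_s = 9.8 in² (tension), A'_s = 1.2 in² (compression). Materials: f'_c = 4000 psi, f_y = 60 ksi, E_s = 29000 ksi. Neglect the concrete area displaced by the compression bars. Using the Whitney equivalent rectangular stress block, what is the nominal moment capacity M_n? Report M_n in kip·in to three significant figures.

M_n ≈ 13500 kip·in

Assume both steels yield.
a = (A_s − A'_s) f_y/(0.85 f'_c b) = (9.8 − 1.2) × 60/(0.85 × 4 × 14.7) = 10.324 in.
c = a/β₁ = 10.324/0.85 = 12.146 in; ε'_s = 0.003(c − d')/c = 0.0024 ≥ ε_y = 0.0021, so the compression steel yields.
M_n = (A_s − A'_s) f_y (d − a/2) + A'_s f_y (d − d') = 516 × (27.7 − 5.162) + 72 × (27.7 − 2.4) = 11629.6 + 1821.6 = 13451.2 kip·in.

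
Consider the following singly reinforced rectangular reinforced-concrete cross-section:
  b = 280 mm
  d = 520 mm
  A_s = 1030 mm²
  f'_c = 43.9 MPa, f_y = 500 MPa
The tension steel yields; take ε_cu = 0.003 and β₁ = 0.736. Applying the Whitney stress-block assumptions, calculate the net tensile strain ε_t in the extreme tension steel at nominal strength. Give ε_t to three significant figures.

ε_t ≈ 0.0203

a = A_s f_y/(0.85 f'_c b) = 49.29 mm.
β₁ = 0.736, so c = a/β₁ = 49.29/0.736 = 66.97 mm.
From the linear strain diagram with ε_cu = 0.003: ε_t = 0.003 (d − c)/c = 0.003 × (520 − 66.97)/66.97 = 0.0203.
Since ε_t ≥ 0.005, the section is tension-controlled.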